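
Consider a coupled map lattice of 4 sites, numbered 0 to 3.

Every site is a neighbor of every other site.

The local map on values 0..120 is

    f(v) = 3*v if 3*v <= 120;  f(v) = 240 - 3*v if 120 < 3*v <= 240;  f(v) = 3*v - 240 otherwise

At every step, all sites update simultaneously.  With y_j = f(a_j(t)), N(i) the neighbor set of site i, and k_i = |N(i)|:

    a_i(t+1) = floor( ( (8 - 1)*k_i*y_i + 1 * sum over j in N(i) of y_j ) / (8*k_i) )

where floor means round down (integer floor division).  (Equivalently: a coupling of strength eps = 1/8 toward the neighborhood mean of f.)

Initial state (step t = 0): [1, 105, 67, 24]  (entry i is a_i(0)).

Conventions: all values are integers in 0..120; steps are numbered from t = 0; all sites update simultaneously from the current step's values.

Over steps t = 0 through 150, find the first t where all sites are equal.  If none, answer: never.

Answer: 9
Key observation: Synchronization is absorbing here: once all sites are equal they stay equal, and step 9 is the first all-equal step.

Derivation:
t=0: [1, 105, 67, 24]  (not all equal)
t=1: [10, 70, 40, 67]  (not all equal)
t=2: [34, 34, 109, 41]  (not all equal)
t=3: [102, 102, 89, 114]  (not all equal)
t=4: [65, 65, 33, 95]  (not all equal)
t=5: [47, 47, 92, 47]  (not all equal)
t=6: [96, 96, 43, 96]  (not all equal)
t=7: [50, 50, 103, 50]  (not all equal)
t=8: [89, 89, 71, 89]  (not all equal)
t=9: [27, 27, 27, 27]  (all equal)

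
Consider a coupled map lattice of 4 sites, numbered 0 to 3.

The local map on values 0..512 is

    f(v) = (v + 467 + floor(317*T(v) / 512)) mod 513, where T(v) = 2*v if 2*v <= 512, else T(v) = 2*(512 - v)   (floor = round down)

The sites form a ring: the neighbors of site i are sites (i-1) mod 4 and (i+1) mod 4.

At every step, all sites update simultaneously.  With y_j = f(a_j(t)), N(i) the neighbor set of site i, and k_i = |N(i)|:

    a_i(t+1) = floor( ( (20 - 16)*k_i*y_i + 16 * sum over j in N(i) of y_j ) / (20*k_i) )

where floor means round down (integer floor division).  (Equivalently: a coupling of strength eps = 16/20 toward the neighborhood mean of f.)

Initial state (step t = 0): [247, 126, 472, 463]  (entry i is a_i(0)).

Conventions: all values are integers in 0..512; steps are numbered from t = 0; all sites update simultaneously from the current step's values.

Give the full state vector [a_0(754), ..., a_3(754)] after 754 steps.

Answer: [475, 475, 475, 475]
Key observation: The state at step 4, [475, 475, 475, 475], reappears at step 6: the system is in a cycle of period 2 from step 4 on.  Therefore the state at step 754 equals the state at step 4 + ((754 - 4) mod 2) = 4, which is [475, 475, 475, 475].

Derivation:
t=0: [247, 126, 472, 463]
t=1: [386, 439, 380, 487]
t=2: [480, 493, 481, 491]
t=3: [471, 472, 471, 472]
t=4: [475, 475, 475, 475]
t=5: [474, 474, 474, 474]
t=6: [475, 475, 475, 475]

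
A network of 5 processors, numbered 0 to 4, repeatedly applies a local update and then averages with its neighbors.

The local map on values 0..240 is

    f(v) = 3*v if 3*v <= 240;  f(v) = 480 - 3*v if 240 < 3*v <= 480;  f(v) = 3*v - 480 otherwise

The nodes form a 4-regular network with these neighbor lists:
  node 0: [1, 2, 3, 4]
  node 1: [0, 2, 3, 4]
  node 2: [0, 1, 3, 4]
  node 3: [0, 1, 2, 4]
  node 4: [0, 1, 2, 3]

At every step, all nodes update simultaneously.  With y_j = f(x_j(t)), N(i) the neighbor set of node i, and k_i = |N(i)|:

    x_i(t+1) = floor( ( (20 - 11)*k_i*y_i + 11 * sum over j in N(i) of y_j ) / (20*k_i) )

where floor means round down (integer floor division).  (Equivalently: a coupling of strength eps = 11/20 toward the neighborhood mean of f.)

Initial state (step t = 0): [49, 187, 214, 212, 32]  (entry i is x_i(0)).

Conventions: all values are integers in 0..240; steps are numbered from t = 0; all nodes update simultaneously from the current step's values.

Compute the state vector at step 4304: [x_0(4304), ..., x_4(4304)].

Simulating step by step:
t=0: [49, 187, 214, 212, 32]
t=1: [134, 113, 138, 137, 118]
t=2: [90, 110, 86, 87, 105]
t=3: [198, 179, 202, 201, 184]
t=4: [103, 85, 107, 106, 90]
t=5: [180, 197, 177, 178, 193]
t=6: [70, 86, 67, 68, 82]
t=7: [212, 216, 210, 211, 220]
t=8: [159, 163, 157, 158, 167]
t=9: [7, 9, 9, 8, 13]
t=10: [25, 27, 27, 26, 31]
t=11: [79, 81, 81, 80, 85]
t=12: [235, 235, 235, 236, 232]
t=13: [224, 224, 224, 225, 221]
t=14: [191, 191, 191, 192, 188]
t=15: [92, 92, 92, 93, 89]
t=16: [204, 204, 204, 203, 207]
t=17: [132, 132, 132, 131, 135]
t=18: [83, 83, 83, 84, 80]
t=19: [231, 231, 231, 230, 234]
t=20: [213, 213, 213, 212, 216]
t=21: [159, 159, 159, 158, 162]
t=22: [3, 3, 3, 4, 4]
t=23: [9, 9, 9, 10, 10]
t=24: [27, 27, 27, 28, 28]
t=25: [81, 81, 81, 82, 82]
t=26: [236, 236, 236, 235, 235]
t=27: [227, 227, 227, 226, 226]
t=28: [200, 200, 200, 199, 199]
t=29: [119, 119, 119, 118, 118]
t=30: [123, 123, 123, 124, 124]
t=31: [110, 110, 110, 109, 109]
t=32: [150, 150, 150, 151, 151]
t=33: [29, 29, 29, 28, 28]
t=34: [86, 86, 86, 85, 85]
t=35: [222, 222, 222, 223, 223]
t=36: [186, 186, 186, 187, 187]
t=37: [78, 78, 78, 79, 79]
t=38: [234, 234, 234, 235, 235]
t=39: [222, 222, 222, 223, 223]

Answer: [186, 186, 186, 187, 187]
Key observation: The state at step 35, [222, 222, 222, 223, 223], reappears at step 39: the system is in a cycle of period 4 from step 35 on.  Therefore the state at step 4304 equals the state at step 35 + ((4304 - 35) mod 4) = 36, which is [186, 186, 186, 187, 187].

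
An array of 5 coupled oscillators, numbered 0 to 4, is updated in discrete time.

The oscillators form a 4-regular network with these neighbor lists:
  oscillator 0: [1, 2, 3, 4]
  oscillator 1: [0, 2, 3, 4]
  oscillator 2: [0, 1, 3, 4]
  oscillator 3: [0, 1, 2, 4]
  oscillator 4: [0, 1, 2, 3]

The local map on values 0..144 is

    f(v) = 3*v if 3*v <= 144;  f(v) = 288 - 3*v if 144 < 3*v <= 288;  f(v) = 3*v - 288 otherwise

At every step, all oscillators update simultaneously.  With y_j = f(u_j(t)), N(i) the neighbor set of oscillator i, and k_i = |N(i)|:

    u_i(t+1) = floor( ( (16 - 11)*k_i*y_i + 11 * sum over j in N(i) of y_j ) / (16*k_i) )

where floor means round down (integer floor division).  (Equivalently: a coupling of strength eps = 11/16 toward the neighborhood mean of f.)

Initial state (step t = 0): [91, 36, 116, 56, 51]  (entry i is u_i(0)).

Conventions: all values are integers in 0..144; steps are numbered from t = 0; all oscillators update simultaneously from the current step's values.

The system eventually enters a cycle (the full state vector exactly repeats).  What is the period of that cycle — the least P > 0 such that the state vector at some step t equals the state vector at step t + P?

Simulating step by step:
t=0: [91, 36, 116, 56, 51]
t=1: [77, 90, 83, 92, 94]
t=2: [30, 25, 28, 24, 23]
t=3: [79, 77, 78, 77, 76]
t=4: [55, 55, 55, 55, 56]
t=5: [122, 122, 122, 122, 122]
t=6: [78, 78, 78, 78, 78]
t=7: [54, 54, 54, 54, 54]
t=8: [126, 126, 126, 126, 126]
t=9: [90, 90, 90, 90, 90]
t=10: [18, 18, 18, 18, 18]
t=11: [54, 54, 54, 54, 54]

Answer: 4
Key observation: The state at step 7, [54, 54, 54, 54, 54], reappears at step 11 — and no state repeats earlier — so the cycle the system enters has period 4.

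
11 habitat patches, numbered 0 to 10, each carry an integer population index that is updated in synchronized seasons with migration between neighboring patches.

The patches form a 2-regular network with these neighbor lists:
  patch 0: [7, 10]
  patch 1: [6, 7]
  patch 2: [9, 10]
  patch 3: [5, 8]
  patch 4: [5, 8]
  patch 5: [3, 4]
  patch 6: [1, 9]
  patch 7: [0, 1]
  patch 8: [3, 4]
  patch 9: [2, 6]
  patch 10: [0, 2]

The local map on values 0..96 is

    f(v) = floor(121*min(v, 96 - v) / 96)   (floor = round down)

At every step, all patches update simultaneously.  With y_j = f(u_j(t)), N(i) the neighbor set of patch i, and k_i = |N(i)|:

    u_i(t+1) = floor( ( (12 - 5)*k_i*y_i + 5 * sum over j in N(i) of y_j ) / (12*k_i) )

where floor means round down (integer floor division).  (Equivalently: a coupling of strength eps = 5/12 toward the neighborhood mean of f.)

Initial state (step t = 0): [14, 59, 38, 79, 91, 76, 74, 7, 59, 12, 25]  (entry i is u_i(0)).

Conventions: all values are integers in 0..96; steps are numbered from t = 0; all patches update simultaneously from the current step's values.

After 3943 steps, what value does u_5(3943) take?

Simulating step by step:
t=0: [14, 59, 38, 79, 91, 76, 74, 7, 59, 12, 25]
t=1: [18, 34, 37, 27, 18, 20, 28, 17, 32, 24, 31]
t=2: [25, 36, 41, 33, 26, 26, 35, 25, 35, 34, 36]
t=3: [33, 41, 47, 39, 34, 33, 43, 33, 40, 44, 43]
t=4: [43, 49, 57, 47, 43, 42, 53, 43, 48, 55, 52]
t=5: [54, 56, 50, 57, 54, 53, 54, 55, 58, 51, 53]
t=6: [52, 50, 56, 49, 51, 52, 52, 51, 48, 55, 54]
t=7: [54, 56, 50, 58, 56, 56, 54, 56, 58, 51, 52]
t=8: [52, 50, 56, 47, 49, 49, 52, 50, 47, 55, 54]
t=9: [54, 56, 50, 59, 59, 59, 54, 56, 59, 51, 52]
t=10: [52, 50, 56, 46, 46, 46, 52, 50, 46, 55, 54]
t=11: [54, 56, 50, 57, 57, 57, 54, 56, 57, 51, 52]
t=12: [52, 50, 56, 49, 49, 49, 52, 50, 49, 55, 54]
t=13: [54, 56, 50, 59, 59, 59, 54, 56, 59, 51, 52]

Answer: u_5(3943) = 57
Key observation: The state at step 9, [54, 56, 50, 59, 59, 59, 54, 56, 59, 51, 52], reappears at step 13: the system is in a cycle of period 4 from step 9 on.  Therefore the state at step 3943 equals the state at step 9 + ((3943 - 9) mod 4) = 11, which is [54, 56, 50, 57, 57, 57, 54, 56, 57, 51, 52].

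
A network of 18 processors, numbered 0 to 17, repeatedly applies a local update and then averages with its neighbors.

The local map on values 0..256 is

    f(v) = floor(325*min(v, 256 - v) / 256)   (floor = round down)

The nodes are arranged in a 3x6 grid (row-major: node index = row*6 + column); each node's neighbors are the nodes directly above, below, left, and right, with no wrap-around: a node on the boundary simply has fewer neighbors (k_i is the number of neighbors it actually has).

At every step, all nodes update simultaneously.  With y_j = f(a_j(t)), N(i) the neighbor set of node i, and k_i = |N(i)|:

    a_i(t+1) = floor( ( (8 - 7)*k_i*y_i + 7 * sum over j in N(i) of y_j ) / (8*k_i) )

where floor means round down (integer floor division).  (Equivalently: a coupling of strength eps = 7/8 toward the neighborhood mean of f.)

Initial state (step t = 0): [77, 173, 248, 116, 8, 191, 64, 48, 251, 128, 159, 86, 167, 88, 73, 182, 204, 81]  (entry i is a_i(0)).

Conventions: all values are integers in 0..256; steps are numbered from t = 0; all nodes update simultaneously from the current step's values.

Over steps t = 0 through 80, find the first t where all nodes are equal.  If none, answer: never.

Simulating step by step:
t=0: [77, 173, 248, 116, 8, 191, 64, 48, 251, 128, 159, 86, 167, 88, 73, 182, 204, 81]  (not all equal)
t=1: [93, 61, 76, 71, 103, 62, 88, 73, 71, 100, 91, 103, 98, 90, 72, 104, 101, 89]  (not all equal)
t=2: [97, 98, 86, 113, 98, 123, 111, 97, 99, 109, 126, 105, 113, 103, 109, 117, 120, 126]  (not all equal)
t=3: [130, 119, 127, 126, 149, 131, 130, 128, 126, 143, 139, 154, 136, 134, 134, 143, 154, 144]  (not all equal)
t=4: [155, 159, 156, 147, 152, 135, 157, 156, 155, 151, 135, 146, 155, 155, 152, 142, 142, 130]  (not all equal)
t=5: [124, 126, 129, 131, 146, 137, 127, 126, 129, 139, 139, 153, 126, 128, 133, 137, 151, 143]  (not all equal)
t=6: [159, 159, 159, 150, 150, 136, 158, 160, 156, 153, 138, 145, 161, 158, 157, 146, 145, 132]  (not all equal)
t=7: [123, 122, 127, 129, 143, 138, 121, 123, 124, 136, 137, 151, 123, 122, 129, 132, 147, 142]  (not all equal)
t=8: [153, 157, 157, 153, 152, 139, 155, 154, 157, 155, 142, 146, 153, 157, 156, 151, 149, 136]  (not all equal)
t=9: [126, 127, 126, 128, 139, 137, 129, 126, 126, 132, 134, 146, 126, 127, 127, 130, 142, 138]  (not all equal)
t=10: [160, 159, 160, 155, 154, 144, 159, 160, 159, 158, 147, 149, 160, 159, 159, 154, 152, 142]  (not all equal)
t=11: [122, 121, 124, 125, 135, 133, 121, 122, 122, 128, 131, 140, 122, 121, 124, 126, 136, 134]  (not all equal)
t=12: [153, 154, 155, 157, 156, 150, 153, 153, 157, 157, 154, 154, 153, 154, 155, 157, 156, 150]  (not all equal)
t=13: [129, 129, 126, 126, 128, 128, 130, 128, 127, 125, 126, 131, 129, 129, 126, 126, 128, 128]  (not all equal)
t=14: [160, 160, 160, 159, 160, 160, 161, 160, 159, 159, 159, 160, 160, 160, 160, 159, 160, 160]  (not all equal)
t=15: [120, 121, 122, 121, 122, 121, 120, 121, 121, 123, 121, 121, 120, 121, 122, 121, 122, 121]  (not all equal)
t=16: [152, 153, 153, 154, 153, 153, 152, 152, 154, 153, 154, 153, 152, 153, 153, 154, 153, 153]  (not all equal)
t=17: [131, 131, 129, 129, 129, 130, 132, 130, 130, 129, 129, 129, 131, 131, 129, 129, 129, 130]  (not all equal)
t=18: [157, 159, 159, 161, 160, 160, 158, 158, 160, 160, 161, 159, 157, 159, 159, 161, 160, 160]  (not all equal)
t=19: [123, 123, 121, 121, 120, 121, 124, 122, 122, 120, 121, 120, 123, 123, 121, 121, 120, 121]  (not all equal)
t=20: [156, 154, 154, 152, 152, 152, 155, 155, 153, 153, 152, 152, 156, 154, 154, 152, 152, 152]  (not all equal)
t=21: [128, 127, 130, 130, 132, 132, 126, 128, 129, 131, 131, 132, 128, 127, 130, 130, 132, 132]  (not all equal)
t=22: [160, 161, 160, 158, 157, 157, 161, 160, 159, 159, 157, 157, 160, 161, 160, 158, 157, 157]  (not all equal)
t=23: [120, 120, 122, 123, 124, 125, 120, 120, 121, 123, 124, 125, 120, 120, 122, 123, 124, 125]  (not all equal)
t=24: [152, 152, 153, 155, 157, 157, 152, 152, 153, 155, 157, 157, 152, 152, 153, 155, 157, 157]  (not all equal)
t=25: [132, 131, 130, 127, 125, 125, 132, 131, 130, 127, 125, 125, 132, 131, 130, 127, 125, 125]  (not all equal)
t=26: [157, 158, 159, 159, 158, 158, 157, 158, 159, 159, 158, 158, 157, 158, 159, 159, 158, 158]  (not all equal)
t=27: [124, 124, 123, 123, 123, 124, 124, 124, 123, 123, 123, 124, 124, 124, 123, 123, 123, 124]  (not all equal)
t=28: [157, 156, 156, 156, 156, 156, 157, 156, 156, 156, 156, 156, 157, 156, 156, 156, 156, 156]  (not all equal)
t=29: [125, 125, 126, 126, 126, 126, 125, 125, 126, 126, 126, 126, 125, 125, 126, 126, 126, 126]  (not all equal)
t=30: [158, 158, 158, 159, 159, 159, 158, 158, 158, 159, 159, 159, 158, 158, 158, 159, 159, 159]  (not all equal)
t=31: [124, 124, 123, 123, 123, 123, 124, 124, 123, 123, 123, 123, 124, 124, 123, 123, 123, 123]  (not all equal)
t=32: [157, 156, 156, 156, 156, 156, 157, 156, 156, 156, 156, 156, 157, 156, 156, 156, 156, 156]  (not all equal)

Answer: never
Key observation: The state at step 28 reappears at step 32 — the system is in a cycle of period 4 from step 28 on.  No step 0..32 is synchronized, and the cycle repeats forever, so no step up to 80 (or ever) has all nodes equal.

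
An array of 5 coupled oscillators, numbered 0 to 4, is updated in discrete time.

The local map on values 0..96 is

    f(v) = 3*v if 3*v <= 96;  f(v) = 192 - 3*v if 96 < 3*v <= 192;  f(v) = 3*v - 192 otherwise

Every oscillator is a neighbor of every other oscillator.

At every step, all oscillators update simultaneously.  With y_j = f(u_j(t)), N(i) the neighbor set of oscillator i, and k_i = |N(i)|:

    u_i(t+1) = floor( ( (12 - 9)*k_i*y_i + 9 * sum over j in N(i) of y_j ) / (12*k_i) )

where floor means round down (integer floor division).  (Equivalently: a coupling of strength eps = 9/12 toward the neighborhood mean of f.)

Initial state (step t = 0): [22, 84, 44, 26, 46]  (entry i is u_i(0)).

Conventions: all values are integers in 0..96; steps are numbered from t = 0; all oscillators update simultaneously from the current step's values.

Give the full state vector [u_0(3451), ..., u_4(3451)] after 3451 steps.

Answer: [6, 6, 6, 6, 6]
Key observation: The state at step 3, [6, 6, 6, 6, 6], reappears at step 11: the system is in a cycle of period 8 from step 3 on.  Therefore the state at step 3451 equals the state at step 3 + ((3451 - 3) mod 8) = 3, which is [6, 6, 6, 6, 6].

Derivation:
t=0: [22, 84, 44, 26, 46]
t=1: [63, 63, 63, 64, 63]
t=2: [2, 2, 2, 2, 2]
t=3: [6, 6, 6, 6, 6]
t=4: [18, 18, 18, 18, 18]
t=5: [54, 54, 54, 54, 54]
t=6: [30, 30, 30, 30, 30]
t=7: [90, 90, 90, 90, 90]
t=8: [78, 78, 78, 78, 78]
t=9: [42, 42, 42, 42, 42]
t=10: [66, 66, 66, 66, 66]
t=11: [6, 6, 6, 6, 6]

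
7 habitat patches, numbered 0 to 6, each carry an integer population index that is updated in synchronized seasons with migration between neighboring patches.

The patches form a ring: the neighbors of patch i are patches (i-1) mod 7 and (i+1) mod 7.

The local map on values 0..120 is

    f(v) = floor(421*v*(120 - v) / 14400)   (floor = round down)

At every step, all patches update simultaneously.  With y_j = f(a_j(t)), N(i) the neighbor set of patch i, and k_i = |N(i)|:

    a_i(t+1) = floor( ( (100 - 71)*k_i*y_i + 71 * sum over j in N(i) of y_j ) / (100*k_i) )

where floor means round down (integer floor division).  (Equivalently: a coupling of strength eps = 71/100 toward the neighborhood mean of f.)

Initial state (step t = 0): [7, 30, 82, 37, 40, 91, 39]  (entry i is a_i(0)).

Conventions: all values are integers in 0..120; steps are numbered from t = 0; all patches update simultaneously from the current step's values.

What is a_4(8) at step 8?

Simulating step by step:
t=0: [7, 30, 82, 37, 40, 91, 39]
t=1: [67, 63, 85, 91, 85, 88, 62]
t=2: [104, 97, 89, 83, 81, 91, 96]
t=3: [60, 64, 77, 86, 85, 78, 63]
t=4: [104, 101, 94, 89, 88, 95, 101]
t=5: [53, 58, 68, 77, 76, 69, 57]
t=6: [104, 103, 101, 98, 98, 100, 102]
t=7: [50, 51, 56, 60, 61, 58, 53]
t=8: [102, 102, 103, 104, 105, 104, 103]

Answer: a_4(8) = 105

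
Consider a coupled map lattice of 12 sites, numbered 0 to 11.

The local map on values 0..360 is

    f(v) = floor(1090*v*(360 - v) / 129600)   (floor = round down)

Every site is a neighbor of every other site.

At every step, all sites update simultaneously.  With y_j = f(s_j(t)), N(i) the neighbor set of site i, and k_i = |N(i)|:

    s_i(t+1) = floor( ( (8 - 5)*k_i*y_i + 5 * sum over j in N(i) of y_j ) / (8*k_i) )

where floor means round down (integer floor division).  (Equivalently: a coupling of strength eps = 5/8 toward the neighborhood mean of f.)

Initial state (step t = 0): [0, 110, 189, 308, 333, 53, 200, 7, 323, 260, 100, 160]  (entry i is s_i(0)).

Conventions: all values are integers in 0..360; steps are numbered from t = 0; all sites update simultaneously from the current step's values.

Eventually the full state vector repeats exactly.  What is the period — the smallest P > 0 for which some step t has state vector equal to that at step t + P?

Simulating step by step:
t=0: [0, 110, 189, 308, 333, 53, 200, 7, 323, 260, 100, 160]
t=1: [110, 183, 196, 152, 134, 153, 195, 116, 142, 179, 179, 195]
t=2: [251, 264, 264, 262, 259, 263, 264, 254, 261, 264, 264, 264]
t=3: [220, 215, 215, 216, 217, 215, 215, 219, 216, 215, 215, 215]
t=4: [260, 261, 261, 261, 260, 261, 261, 260, 261, 261, 261, 261]
t=5: [217, 217, 217, 217, 217, 217, 217, 217, 217, 217, 217, 217]
t=6: [260, 260, 260, 260, 260, 260, 260, 260, 260, 260, 260, 260]
t=7: [218, 218, 218, 218, 218, 218, 218, 218, 218, 218, 218, 218]
t=8: [260, 260, 260, 260, 260, 260, 260, 260, 260, 260, 260, 260]

Answer: 2
Key observation: The state at step 6, [260, 260, 260, 260, 260, 260, 260, 260, 260, 260, 260, 260], reappears at step 8 — and no state repeats earlier — so the cycle the system enters has period 2.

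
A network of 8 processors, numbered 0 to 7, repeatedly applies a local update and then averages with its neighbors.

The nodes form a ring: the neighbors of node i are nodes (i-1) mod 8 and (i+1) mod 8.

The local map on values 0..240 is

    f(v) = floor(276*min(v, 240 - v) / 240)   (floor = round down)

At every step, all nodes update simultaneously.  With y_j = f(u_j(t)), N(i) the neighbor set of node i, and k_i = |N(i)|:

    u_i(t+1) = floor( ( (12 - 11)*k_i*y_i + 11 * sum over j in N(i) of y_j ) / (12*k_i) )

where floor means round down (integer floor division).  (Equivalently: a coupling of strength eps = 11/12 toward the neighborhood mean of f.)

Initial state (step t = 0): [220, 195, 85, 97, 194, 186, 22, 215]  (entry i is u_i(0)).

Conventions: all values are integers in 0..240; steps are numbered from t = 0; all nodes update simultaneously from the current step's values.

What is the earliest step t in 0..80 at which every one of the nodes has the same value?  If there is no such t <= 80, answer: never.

Answer: never
Key observation: The state at step 20 reappears at step 28 — the system is in a cycle of period 8 from step 20 on.  No step 0..28 is synchronized, and the cycle repeats forever, so no step up to 80 (or ever) has all nodes equal.

Derivation:
t=0: [220, 195, 85, 97, 194, 186, 22, 215]  (not all equal)
t=1: [38, 59, 82, 77, 83, 40, 43, 24]  (not all equal)
t=2: [46, 68, 78, 93, 69, 69, 37, 44]  (not all equal)
t=3: [63, 71, 91, 85, 91, 62, 62, 47]  (not all equal)
t=4: [67, 87, 90, 103, 85, 86, 63, 70]  (not all equal)
t=5: [88, 90, 108, 101, 107, 85, 87, 74]  (not all equal)
t=6: [94, 111, 110, 122, 107, 110, 91, 99]  (not all equal)
t=7: [119, 117, 130, 125, 129, 114, 118, 106]  (not all equal)
t=8: [128, 131, 132, 126, 131, 131, 126, 134]  (not all equal)
t=9: [123, 125, 127, 125, 127, 127, 123, 128]  (not all equal)
t=10: [130, 131, 131, 129, 130, 131, 128, 133]  (not all equal)
t=11: [124, 125, 125, 125, 126, 126, 124, 126]  (not all equal)
t=12: [131, 132, 132, 131, 131, 131, 131, 132]  (not all equal)
t=13: [124, 124, 124, 124, 125, 125, 124, 124]  (not all equal)
t=14: [133, 133, 133, 132, 132, 132, 132, 133]  (not all equal)
t=15: [123, 123, 123, 123, 124, 124, 123, 123]  (not all equal)
t=16: [134, 134, 134, 133, 133, 133, 133, 134]  (not all equal)
t=17: [121, 121, 121, 122, 123, 123, 122, 121]  (not all equal)
t=18: [136, 136, 135, 135, 134, 134, 135, 135]  (not all equal)
t=19: [119, 119, 119, 120, 120, 120, 120, 119]  (not all equal)
t=20: [136, 136, 136, 137, 138, 138, 137, 136]  (not all equal)
t=21: [119, 119, 118, 118, 117, 117, 118, 118]  (not all equal)
t=22: [135, 135, 135, 134, 134, 134, 134, 135]  (not all equal)
t=23: [120, 120, 120, 120, 121, 121, 120, 120]  (not all equal)
t=24: [138, 138, 138, 137, 136, 136, 137, 138]  (not all equal)
t=25: [117, 117, 117, 118, 118, 118, 118, 117]  (not all equal)
t=26: [134, 134, 134, 134, 135, 135, 134, 134]  (not all equal)
t=27: [121, 121, 121, 120, 120, 120, 120, 121]  (not all equal)
t=28: [136, 136, 136, 137, 138, 138, 137, 136]  (not all equal)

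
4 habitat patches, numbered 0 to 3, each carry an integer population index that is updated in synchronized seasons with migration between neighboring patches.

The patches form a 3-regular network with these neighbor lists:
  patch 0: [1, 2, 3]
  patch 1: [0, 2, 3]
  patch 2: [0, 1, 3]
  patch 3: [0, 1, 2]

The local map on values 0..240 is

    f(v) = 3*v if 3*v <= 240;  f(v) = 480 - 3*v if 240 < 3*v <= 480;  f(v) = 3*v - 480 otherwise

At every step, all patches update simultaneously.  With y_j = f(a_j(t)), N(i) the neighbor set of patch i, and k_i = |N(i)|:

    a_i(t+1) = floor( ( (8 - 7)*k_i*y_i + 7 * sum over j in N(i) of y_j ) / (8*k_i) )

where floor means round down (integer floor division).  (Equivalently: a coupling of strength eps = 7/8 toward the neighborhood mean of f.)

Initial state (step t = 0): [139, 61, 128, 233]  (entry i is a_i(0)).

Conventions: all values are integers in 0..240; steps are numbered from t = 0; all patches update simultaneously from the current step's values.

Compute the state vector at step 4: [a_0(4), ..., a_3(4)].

Simulating step by step:
t=0: [139, 61, 128, 233]
t=1: [153, 133, 147, 127]
t=2: [66, 56, 63, 53]
t=3: [175, 180, 176, 181]
t=4: [55, 53, 55, 52]

Answer: [55, 53, 55, 52]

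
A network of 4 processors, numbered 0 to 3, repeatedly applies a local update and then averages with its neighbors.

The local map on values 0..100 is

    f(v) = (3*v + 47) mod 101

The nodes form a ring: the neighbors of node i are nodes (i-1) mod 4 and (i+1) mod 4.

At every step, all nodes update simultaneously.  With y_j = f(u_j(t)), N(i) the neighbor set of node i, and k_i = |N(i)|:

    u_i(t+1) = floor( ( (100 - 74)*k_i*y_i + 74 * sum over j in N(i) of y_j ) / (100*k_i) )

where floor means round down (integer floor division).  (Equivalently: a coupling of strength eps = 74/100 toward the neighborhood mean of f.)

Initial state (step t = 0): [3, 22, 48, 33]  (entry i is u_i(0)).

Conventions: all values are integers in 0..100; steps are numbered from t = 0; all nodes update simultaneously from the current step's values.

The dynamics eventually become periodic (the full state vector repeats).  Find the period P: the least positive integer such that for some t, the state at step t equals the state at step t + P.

Answer: 21
Key observation: The state at step 77, [20, 16, 20, 16], reappears at step 98 — and no state repeats earlier — so the cycle the system enters has period 21.

Derivation:
t=0: [3, 22, 48, 33]
t=1: [35, 57, 44, 65]
t=2: [33, 51, 41, 58]
t=3: [55, 67, 61, 47]
t=4: [51, 26, 56, 36]
t=5: [54, 47, 32, 55]
t=6: [37, 40, 46, 20]
t=7: [41, 69, 48, 53]
t=8: [38, 72, 44, 59]
t=9: [46, 66, 50, 56]
t=10: [42, 77, 45, 69]
t=11: [66, 76, 68, 70]
t=12: [58, 53, 60, 48]
t=13: [39, 17, 41, 39]
t=14: [75, 74, 77, 65]
t=15: [57, 71, 59, 64]
t=16: [39, 29, 40, 23]
t=17: [34, 56, 34, 51]
t=18: [53, 38, 53, 61]
t=19: [33, 18, 33, 10]
t=20: [40, 33, 40, 53]
t=21: [35, 60, 35, 49]
t=22: [56, 44, 56, 61]
t=23: [42, 29, 42, 16]
t=24: [66, 61, 66, 77]
t=25: [49, 39, 49, 51]
t=26: [84, 85, 84, 94]
t=27: [71, 97, 71, 78]
t=28: [57, 52, 57, 63]
t=29: [17, 12, 17, 20]
t=30: [58, 94, 58, 74]
t=31: [39, 20, 39, 31]
t=32: [33, 48, 33, 56]
t=33: [49, 56, 49, 36]
t=34: [48, 72, 48, 82]
t=35: [79, 82, 79, 90]
t=36: [60, 84, 60, 64]
t=37: [56, 43, 56, 28]
t=38: [42, 29, 42, 17]
t=39: [67, 61, 67, 78]
t=40: [51, 41, 51, 54]
t=41: [53, 91, 53, 75]
t=42: [33, 7, 33, 21]
t=43: [40, 50, 40, 35]
t=44: [71, 73, 71, 62]
t=45: [50, 59, 50, 50]
t=46: [68, 76, 68, 96]
t=47: [51, 55, 51, 44]
t=48: [58, 75, 58, 93]
t=49: [39, 32, 39, 20]
t=50: [34, 57, 34, 48]
t=51: [51, 39, 51, 58]
t=52: [56, 89, 56, 78]
t=53: [36, 12, 36, 30]
t=54: [58, 61, 58, 49]
t=55: [49, 21, 49, 38]
t=56: [49, 71, 49, 84]
t=57: [81, 83, 81, 94]
t=58: [67, 89, 67, 71]
t=59: [37, 36, 37, 49]
t=60: [69, 56, 69, 66]
t=61: [34, 41, 34, 49]
t=62: [72, 53, 72, 59]
t=63: [25, 46, 25, 50]
t=64: [72, 37, 72, 40]
t=65: [61, 59, 61, 62]
t=66: [26, 26, 26, 28]
t=67: [26, 24, 26, 25]
t=68: [20, 22, 20, 23]
t=69: [11, 7, 11, 8]
t=70: [72, 76, 72, 77]
t=71: [70, 64, 70, 64]
t=72: [41, 50, 41, 50]
t=73: [88, 76, 88, 76]
t=74: [56, 24, 56, 24]
t=75: [16, 14, 16, 14]
t=76: [90, 93, 90, 93]
t=77: [20, 16, 20, 16]
t=78: [71, 29, 71, 29]
t=79: [39, 51, 39, 51]
t=80: [89, 72, 89, 72]
t=81: [48, 24, 48, 24]
t=82: [36, 71, 36, 71]
t=83: [56, 55, 56, 55]
t=84: [10, 12, 10, 12]
t=85: [81, 78, 81, 78]
t=86: [81, 85, 81, 85]
t=87: [96, 91, 96, 91]
t=88: [20, 28, 20, 28]
t=89: [23, 12, 23, 12]
t=90: [65, 32, 65, 32]
t=91: [41, 40, 41, 40]
t=92: [66, 68, 66, 68]
t=93: [47, 44, 47, 44]
t=94: [80, 84, 80, 84]
t=95: [93, 88, 93, 88]
t=96: [11, 19, 11, 19]
t=97: [23, 59, 23, 59]
t=98: [20, 16, 20, 16]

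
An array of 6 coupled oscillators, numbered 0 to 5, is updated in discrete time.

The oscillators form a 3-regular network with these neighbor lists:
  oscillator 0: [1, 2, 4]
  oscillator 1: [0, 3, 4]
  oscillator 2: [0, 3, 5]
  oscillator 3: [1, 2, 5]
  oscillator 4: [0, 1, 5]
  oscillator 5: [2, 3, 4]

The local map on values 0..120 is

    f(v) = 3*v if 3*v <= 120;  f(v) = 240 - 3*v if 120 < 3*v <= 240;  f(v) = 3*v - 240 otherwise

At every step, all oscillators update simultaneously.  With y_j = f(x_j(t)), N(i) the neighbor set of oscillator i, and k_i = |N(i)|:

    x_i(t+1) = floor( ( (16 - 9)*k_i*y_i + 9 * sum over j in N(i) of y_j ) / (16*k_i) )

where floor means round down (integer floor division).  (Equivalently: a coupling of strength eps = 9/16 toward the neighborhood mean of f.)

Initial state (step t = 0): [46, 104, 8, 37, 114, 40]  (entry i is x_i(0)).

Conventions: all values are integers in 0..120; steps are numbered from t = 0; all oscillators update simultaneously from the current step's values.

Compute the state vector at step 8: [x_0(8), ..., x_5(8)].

Answer: [85, 64, 81, 60, 77, 72]

Derivation:
t=0: [46, 104, 8, 37, 114, 40]
t=1: [81, 90, 72, 89, 99, 96]
t=2: [22, 29, 25, 30, 40, 41]
t=3: [81, 89, 84, 91, 103, 104]
t=4: [21, 31, 25, 35, 49, 52]
t=5: [76, 89, 80, 93, 85, 87]
t=6: [13, 24, 13, 26, 17, 19]
t=7: [47, 63, 49, 65, 53, 56]
t=8: [85, 64, 81, 60, 77, 72]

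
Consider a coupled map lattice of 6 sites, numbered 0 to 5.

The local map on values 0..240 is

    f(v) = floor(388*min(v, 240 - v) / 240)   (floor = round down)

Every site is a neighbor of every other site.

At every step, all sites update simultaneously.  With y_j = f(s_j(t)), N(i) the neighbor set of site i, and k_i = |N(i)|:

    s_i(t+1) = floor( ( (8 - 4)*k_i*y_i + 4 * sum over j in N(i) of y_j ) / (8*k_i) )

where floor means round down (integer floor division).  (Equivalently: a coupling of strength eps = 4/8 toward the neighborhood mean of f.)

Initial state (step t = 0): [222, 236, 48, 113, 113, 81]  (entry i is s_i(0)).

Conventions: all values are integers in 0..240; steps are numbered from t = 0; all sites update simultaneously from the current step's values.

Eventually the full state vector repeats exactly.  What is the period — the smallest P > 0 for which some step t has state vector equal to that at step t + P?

Simulating step by step:
t=0: [222, 236, 48, 113, 113, 81]
t=1: [72, 63, 91, 133, 133, 112]
t=2: [135, 129, 147, 157, 157, 161]
t=3: [156, 160, 149, 142, 142, 140]
t=4: [142, 140, 147, 152, 152, 153]
t=5: [152, 153, 149, 146, 146, 145]
t=6: [145, 144, 147, 148, 148, 149]
t=7: [151, 152, 150, 149, 149, 148]
t=8: [144, 144, 145, 146, 146, 146]
t=9: [153, 153, 152, 152, 152, 152]
t=10: [140, 140, 141, 141, 141, 141]
t=11: [160, 160, 160, 160, 160, 160]
t=12: [129, 129, 129, 129, 129, 129]
t=13: [179, 179, 179, 179, 179, 179]
t=14: [98, 98, 98, 98, 98, 98]
t=15: [158, 158, 158, 158, 158, 158]
t=16: [132, 132, 132, 132, 132, 132]
t=17: [174, 174, 174, 174, 174, 174]
t=18: [106, 106, 106, 106, 106, 106]
t=19: [171, 171, 171, 171, 171, 171]
t=20: [111, 111, 111, 111, 111, 111]
t=21: [179, 179, 179, 179, 179, 179]

Answer: 8
Key observation: The state at step 13, [179, 179, 179, 179, 179, 179], reappears at step 21 — and no state repeats earlier — so the cycle the system enters has period 8.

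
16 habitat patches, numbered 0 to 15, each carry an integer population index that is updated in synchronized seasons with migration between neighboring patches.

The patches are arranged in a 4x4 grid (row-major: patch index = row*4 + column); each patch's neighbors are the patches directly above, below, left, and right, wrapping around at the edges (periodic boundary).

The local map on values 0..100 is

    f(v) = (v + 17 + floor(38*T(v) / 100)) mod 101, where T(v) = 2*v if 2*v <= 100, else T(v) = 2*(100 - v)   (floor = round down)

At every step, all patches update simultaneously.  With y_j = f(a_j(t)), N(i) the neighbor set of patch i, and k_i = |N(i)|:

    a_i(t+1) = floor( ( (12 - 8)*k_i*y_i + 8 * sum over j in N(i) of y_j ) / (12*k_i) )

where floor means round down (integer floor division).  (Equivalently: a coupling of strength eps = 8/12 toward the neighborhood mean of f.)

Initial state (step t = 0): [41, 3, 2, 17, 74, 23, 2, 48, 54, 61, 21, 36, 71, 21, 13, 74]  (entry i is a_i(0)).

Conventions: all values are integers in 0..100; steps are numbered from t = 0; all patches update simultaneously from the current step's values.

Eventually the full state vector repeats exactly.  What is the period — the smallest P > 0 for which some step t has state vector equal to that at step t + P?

Simulating step by step:
t=0: [41, 3, 2, 17, 74, 23, 2, 48, 54, 61, 21, 36, 71, 21, 13, 74]
t=1: [44, 43, 27, 35, 28, 28, 28, 25, 18, 29, 41, 37, 28, 30, 35, 32]
t=2: [81, 79, 73, 74, 66, 70, 68, 69, 63, 68, 78, 72, 69, 73, 75, 75]
t=3: [9, 9, 9, 9, 8, 8, 8, 8, 7, 8, 9, 8, 8, 9, 9, 9]
t=4: [31, 31, 31, 31, 30, 31, 31, 31, 30, 31, 31, 31, 31, 31, 32, 31]
t=5: [70, 71, 71, 71, 70, 70, 71, 70, 70, 70, 71, 70, 70, 71, 71, 71]
t=6: [8, 8, 9, 8, 8, 8, 8, 8, 8, 8, 8, 8, 8, 8, 9, 8]
t=7: [31, 31, 31, 31, 31, 31, 31, 31, 31, 31, 31, 31, 31, 31, 31, 31]
t=8: [71, 71, 71, 71, 71, 71, 71, 71, 71, 71, 71, 71, 71, 71, 71, 71]
t=9: [9, 9, 9, 9, 9, 9, 9, 9, 9, 9, 9, 9, 9, 9, 9, 9]
t=10: [32, 32, 32, 32, 32, 32, 32, 32, 32, 32, 32, 32, 32, 32, 32, 32]
t=11: [73, 73, 73, 73, 73, 73, 73, 73, 73, 73, 73, 73, 73, 73, 73, 73]
t=12: [9, 9, 9, 9, 9, 9, 9, 9, 9, 9, 9, 9, 9, 9, 9, 9]

Answer: 3
Key observation: The state at step 9, [9, 9, 9, 9, 9, 9, 9, 9, 9, 9, 9, 9, 9, 9, 9, 9], reappears at step 12 — and no state repeats earlier — so the cycle the system enters has period 3.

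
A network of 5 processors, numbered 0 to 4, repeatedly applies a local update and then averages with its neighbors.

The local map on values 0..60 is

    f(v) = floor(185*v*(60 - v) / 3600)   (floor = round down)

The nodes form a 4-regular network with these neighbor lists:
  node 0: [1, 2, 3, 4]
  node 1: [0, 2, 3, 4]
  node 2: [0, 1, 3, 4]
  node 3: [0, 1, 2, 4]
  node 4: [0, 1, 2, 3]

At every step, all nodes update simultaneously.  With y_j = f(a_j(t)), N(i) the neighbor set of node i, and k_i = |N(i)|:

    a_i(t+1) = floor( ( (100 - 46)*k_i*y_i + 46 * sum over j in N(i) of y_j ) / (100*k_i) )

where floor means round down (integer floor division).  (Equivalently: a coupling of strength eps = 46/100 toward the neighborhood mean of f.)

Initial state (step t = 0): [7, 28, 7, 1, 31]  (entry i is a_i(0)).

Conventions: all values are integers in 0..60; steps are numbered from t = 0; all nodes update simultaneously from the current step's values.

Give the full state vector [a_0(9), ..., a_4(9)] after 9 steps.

Simulating step by step:
t=0: [7, 28, 7, 1, 31]
t=1: [23, 34, 23, 16, 34]
t=2: [42, 43, 42, 39, 43]
t=3: [38, 37, 38, 39, 37]
t=4: [42, 42, 42, 42, 42]
t=5: [38, 38, 38, 38, 38]
t=6: [42, 42, 42, 42, 42]
t=7: [38, 38, 38, 38, 38]
t=8: [42, 42, 42, 42, 42]
t=9: [38, 38, 38, 38, 38]

Answer: [38, 38, 38, 38, 38]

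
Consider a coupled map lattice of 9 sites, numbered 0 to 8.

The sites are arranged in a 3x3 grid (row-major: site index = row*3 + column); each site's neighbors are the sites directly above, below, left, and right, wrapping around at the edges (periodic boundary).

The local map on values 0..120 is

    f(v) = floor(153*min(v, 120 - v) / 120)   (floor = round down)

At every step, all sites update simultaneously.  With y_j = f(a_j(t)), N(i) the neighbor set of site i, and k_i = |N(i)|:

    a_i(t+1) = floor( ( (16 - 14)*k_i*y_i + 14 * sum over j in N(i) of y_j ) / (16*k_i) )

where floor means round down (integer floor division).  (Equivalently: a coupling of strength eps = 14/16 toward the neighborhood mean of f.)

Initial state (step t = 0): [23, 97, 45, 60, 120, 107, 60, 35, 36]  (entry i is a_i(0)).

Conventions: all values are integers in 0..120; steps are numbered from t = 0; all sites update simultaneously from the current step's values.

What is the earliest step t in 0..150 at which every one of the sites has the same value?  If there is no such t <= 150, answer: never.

Answer: 6
Key observation: Synchronization is absorbing here: once all sites are equal they stay equal, and step 6 is the first all-equal step.

Derivation:
t=0: [23, 97, 45, 60, 120, 107, 60, 35, 36]  (not all equal)
t=1: [55, 32, 33, 35, 36, 40, 51, 38, 47]  (not all equal)
t=2: [50, 49, 53, 56, 45, 47, 56, 51, 52]  (not all equal)
t=3: [67, 62, 63, 63, 63, 64, 66, 64, 65]  (not all equal)
t=4: [70, 70, 70, 69, 71, 71, 69, 70, 70]  (not all equal)
t=5: [63, 62, 62, 63, 63, 63, 63, 63, 63]  (not all equal)
t=6: [72, 72, 72, 72, 72, 72, 72, 72, 72]  (all equal)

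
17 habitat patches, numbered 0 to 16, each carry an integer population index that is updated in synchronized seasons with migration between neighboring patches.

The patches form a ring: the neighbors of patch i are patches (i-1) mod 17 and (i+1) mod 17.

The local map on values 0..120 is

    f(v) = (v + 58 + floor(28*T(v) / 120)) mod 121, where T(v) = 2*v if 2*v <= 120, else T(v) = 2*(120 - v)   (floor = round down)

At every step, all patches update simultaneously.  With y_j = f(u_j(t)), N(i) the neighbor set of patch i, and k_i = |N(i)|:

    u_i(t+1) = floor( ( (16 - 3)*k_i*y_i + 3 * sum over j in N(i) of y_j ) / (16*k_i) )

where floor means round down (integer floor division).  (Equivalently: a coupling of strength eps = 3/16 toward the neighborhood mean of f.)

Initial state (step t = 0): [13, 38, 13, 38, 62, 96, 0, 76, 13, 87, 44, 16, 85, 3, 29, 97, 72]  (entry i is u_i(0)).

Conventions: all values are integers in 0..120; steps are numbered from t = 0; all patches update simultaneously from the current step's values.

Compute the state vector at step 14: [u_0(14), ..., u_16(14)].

Answer: [48, 53, 51, 83, 99, 35, 26, 10, 76, 99, 101, 47, 31, 32, 41, 33, 21]

Derivation:
t=0: [13, 38, 13, 38, 62, 96, 0, 76, 13, 87, 44, 16, 85, 3, 29, 97, 72]
t=1: [76, 106, 83, 101, 35, 43, 54, 39, 69, 39, 12, 69, 44, 63, 91, 48, 36]
t=2: [41, 46, 38, 51, 92, 11, 23, 97, 45, 103, 74, 30, 5, 25, 36, 19, 93]
t=3: [100, 24, 93, 23, 42, 72, 85, 44, 10, 41, 39, 91, 71, 92, 106, 83, 53]
t=4: [47, 83, 51, 89, 108, 39, 33, 11, 69, 113, 108, 46, 32, 41, 47, 35, 19]
t=5: [15, 31, 16, 38, 55, 108, 103, 72, 35, 50, 45, 17, 95, 106, 25, 97, 79]
t=6: [77, 98, 86, 101, 29, 46, 45, 39, 92, 18, 11, 70, 47, 52, 85, 47, 40]
t=7: [42, 43, 39, 50, 85, 12, 13, 97, 52, 79, 70, 31, 8, 14, 32, 18, 97]
t=8: [100, 21, 94, 22, 38, 71, 73, 44, 17, 32, 37, 92, 73, 79, 99, 82, 54]
t=9: [47, 79, 51, 87, 103, 37, 28, 11, 76, 102, 104, 47, 32, 35, 43, 34, 20]
t=10: [15, 29, 15, 37, 52, 104, 97, 72, 38, 45, 43, 18, 95, 98, 20, 95, 81]
t=11: [77, 96, 84, 99, 25, 44, 43, 39, 95, 13, 8, 72, 47, 48, 78, 46, 40]
t=12: [42, 42, 38, 48, 80, 9, 10, 97, 52, 73, 66, 32, 7, 9, 28, 17, 97]
t=13: [111, 118, 103, 19, 35, 67, 69, 43, 17, 29, 35, 93, 71, 73, 94, 80, 54]
t=14: [48, 53, 51, 83, 99, 35, 26, 10, 76, 99, 101, 47, 31, 32, 41, 33, 21]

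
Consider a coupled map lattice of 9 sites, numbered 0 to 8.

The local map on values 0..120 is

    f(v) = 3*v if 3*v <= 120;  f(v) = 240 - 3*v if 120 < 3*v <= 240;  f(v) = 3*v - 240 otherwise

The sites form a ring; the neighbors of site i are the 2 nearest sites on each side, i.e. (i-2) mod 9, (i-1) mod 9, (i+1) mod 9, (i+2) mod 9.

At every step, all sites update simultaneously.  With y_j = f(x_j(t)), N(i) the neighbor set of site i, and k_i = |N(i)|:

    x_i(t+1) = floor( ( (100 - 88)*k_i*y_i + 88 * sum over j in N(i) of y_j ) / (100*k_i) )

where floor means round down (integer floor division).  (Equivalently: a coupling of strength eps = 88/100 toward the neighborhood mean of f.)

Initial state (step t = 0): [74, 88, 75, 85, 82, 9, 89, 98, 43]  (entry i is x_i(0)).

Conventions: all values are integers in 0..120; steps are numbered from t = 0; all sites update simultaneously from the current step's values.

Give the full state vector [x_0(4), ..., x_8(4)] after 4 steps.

Answer: [109, 96, 88, 90, 88, 91, 104, 113, 114]

Derivation:
t=0: [74, 88, 75, 85, 82, 9, 89, 98, 43]
t=1: [47, 37, 15, 17, 19, 25, 46, 46, 40]
t=2: [95, 82, 75, 69, 66, 77, 90, 99, 105]
t=3: [39, 37, 29, 19, 24, 36, 43, 41, 39]
t=4: [109, 96, 88, 90, 88, 91, 104, 113, 114]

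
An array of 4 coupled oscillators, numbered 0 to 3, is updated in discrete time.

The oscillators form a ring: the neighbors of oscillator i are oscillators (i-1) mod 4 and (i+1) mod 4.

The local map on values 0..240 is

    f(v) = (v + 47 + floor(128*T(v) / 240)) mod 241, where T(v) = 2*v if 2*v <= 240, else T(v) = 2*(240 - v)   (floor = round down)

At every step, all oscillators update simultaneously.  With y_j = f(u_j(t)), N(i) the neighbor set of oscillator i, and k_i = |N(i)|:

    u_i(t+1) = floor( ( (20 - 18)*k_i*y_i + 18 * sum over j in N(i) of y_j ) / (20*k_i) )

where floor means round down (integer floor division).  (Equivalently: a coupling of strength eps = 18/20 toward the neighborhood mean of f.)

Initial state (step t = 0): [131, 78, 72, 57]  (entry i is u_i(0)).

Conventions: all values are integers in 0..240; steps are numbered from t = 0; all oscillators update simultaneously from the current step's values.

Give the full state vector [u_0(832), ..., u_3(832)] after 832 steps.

Simulating step by step:
t=0: [131, 78, 72, 57]
t=1: [172, 132, 186, 128]
t=2: [52, 49, 52, 49]
t=3: [148, 153, 148, 153]
t=4: [51, 51, 51, 51]
t=5: [152, 152, 152, 152]
t=6: [51, 51, 51, 51]

Answer: [51, 51, 51, 51]
Key observation: The state at step 4, [51, 51, 51, 51], reappears at step 6: the system is in a cycle of period 2 from step 4 on.  Therefore the state at step 832 equals the state at step 4 + ((832 - 4) mod 2) = 4, which is [51, 51, 51, 51].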